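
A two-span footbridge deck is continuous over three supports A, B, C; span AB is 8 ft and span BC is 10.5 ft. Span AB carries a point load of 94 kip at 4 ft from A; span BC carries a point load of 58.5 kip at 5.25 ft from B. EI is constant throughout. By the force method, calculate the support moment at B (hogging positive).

M_B = 126.3 kip·ft

Take M_B as the redundant. Released structure: two simple spans AB and BC with a hinge at B.
Discontinuity in slope at B on the released structure — sum the simple-span end rotations:
  span AB: point load 94 at a = 4: Pab(L + a)/(6LEI) = 376/EI
  span BC: point load 58.5 at a = 5.25: Pab(L + b)/(6LEI) = 403.1/EI
  relative rotation θ_0 = (376 + 403.1)/EI = 779.1/EI
A unit hogging moment at B produces rotation L₁/(3EI) + L₂/(3EI) = 6.167/EI.
Compatibility: M_B·(L₁+L₂)/(3EI) = θ_0, giving M_B = 126.3 kip·ft (hogging).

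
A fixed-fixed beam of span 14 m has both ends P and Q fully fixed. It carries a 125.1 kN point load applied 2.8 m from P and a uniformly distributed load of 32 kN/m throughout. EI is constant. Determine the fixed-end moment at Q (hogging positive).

M_Q = 578.7 kN·m

Take the two fixed-end moments M_P, M_Q as redundants; the released structure is the simple span PQ.
End rotations of the released simple span under the applied load (×1/EI):
  at P: point load 125.1 at a = 2.8: Pab(L + b)/(6LEI) = 1177/EI
  at Q: point load 125.1 at a = 2.8: Pab(L + a)/(6LEI) = 784.6/EI
  at P: UDL 32: wL³/(24EI) = 3659/EI
  at Q: UDL 32: wL³/(24EI) = 3659/EI
  θ_P0 = 4836/EI,  θ_Q0 = 4443/EI
Flexibility coefficients: a unit moment at one end gives L/(3EI) there and L/(6EI) at the far end, so f₁₁ = f₂₂ = 4.667/EI and f₁₂ = f₂₁ = 2.333/EI.
Compatibility — zero rotation at each built-in end:
  4.667 M_P + 2.333 M_Q = 4836
  2.333 M_P + 4.667 M_Q = 4443
Solving the pair gives M_P = 746.8 kN·m and M_Q = 578.7 kN·m (hogging).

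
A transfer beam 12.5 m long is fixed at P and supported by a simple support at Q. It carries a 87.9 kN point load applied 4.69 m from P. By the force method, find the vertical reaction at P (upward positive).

Take the reaction at Q as the redundant and release it; the primary structure is a cantilever fixed at P.
Downward deflection at the released point Q due to the loads:
  point load 87.9 at a = 4.69: Pa²(3L − a)/(6EI) = 10573/EI
Tip deflection under a unit load at Q: L³/(3EI) = 651/EI.
The prop prevents deflection at Q: R_Q = δ_0/δ_{QQ} = 10573/651 = 16.24 kN.
Vertical equilibrium: R_P = ΣP − R_Q = 87.9 − 16.24 = 71.66 kN.

R_P = 71.66 kN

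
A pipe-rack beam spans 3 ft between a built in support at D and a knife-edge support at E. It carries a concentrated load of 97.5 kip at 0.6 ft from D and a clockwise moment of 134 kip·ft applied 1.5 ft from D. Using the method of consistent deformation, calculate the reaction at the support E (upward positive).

R_E = 55.71 kip

Remove the prop at E; the released (primary) structure is a cantilever built in at D.
Downward deflection at the released point E due to the loads:
  point load 97.5 at a = 0.6: Pa²(3L − a)/(6EI) = 49.14/EI
  clockwise couple 134 at a = 1.5: M₀a(2L − a)/(2EI) = 452.2/EI
  δ_0 = 501.4/EI
Flexibility coefficient — unit upward force at E: δ_{EE} = L³/(3EI) = 9/EI.
The prop prevents deflection at E: R_E = δ_0/δ_{EE} = 501.4/9 = 55.71 kip.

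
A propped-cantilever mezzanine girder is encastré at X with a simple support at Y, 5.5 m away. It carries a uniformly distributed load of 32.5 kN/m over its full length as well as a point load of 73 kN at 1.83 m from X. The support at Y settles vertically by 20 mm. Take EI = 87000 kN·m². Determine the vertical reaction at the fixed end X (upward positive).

Take the reaction at Y as the redundant and release it; the primary structure is a cantilever fixed at X.
Deflection at Y on the released cantilever, summing each load's contribution:
  UDL 32.5: wL⁴/(8EI) = 3717/EI
  point load 73 at a = 1.83: Pa²(3L − a)/(6EI) = 597.7/EI
  δ_0 = 4315/EI
Tip deflection under a unit load at Y: L³/(3EI) = 55.46/EI.
With EI = 87000 kN·m²: δ_0 = 0.0496 m and δ_{YY} = 0.000637 m/kN.
Compatibility — the beam at Y must follow the support down by 0.02 m: δ_0 − R_Y·δ_{YY} = 0.02, so R_Y = (0.0496 − 0.02)/0.000637 = 46.43 kN.
Vertical equilibrium: R_X = ΣP − R_Y = 251.8 − 46.43 = 205.3 kN.

R_X = 205.3 kN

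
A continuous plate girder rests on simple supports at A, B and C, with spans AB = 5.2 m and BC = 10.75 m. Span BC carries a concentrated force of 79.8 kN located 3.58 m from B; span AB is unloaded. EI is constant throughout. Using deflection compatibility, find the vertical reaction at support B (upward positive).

R_B = 83.77 kN

Insert a hinge at B; M_B is the redundant, and each span becomes simply supported.
End slopes at the hinge B, treating each span as simply supported:
  span BC: point load 79.8 at a = 3.58: Pab(L + b)/(6LEI) = 569.1/EI
  relative rotation θ_0 = (0 + 569.1)/EI = 569.1/EI
A unit hogging moment at B produces rotation L₁/(3EI) + L₂/(3EI) = 5.317/EI.
Slope continuity at B: θ_0 = M_B·5.317/EI, so M_B = 569.1/5.317 = 107 kN·m (hogging).
Span AB, ΣM about A with M_B applied at B: R_B^{AB}·5.2 = 0 + 107, so R_B^{AB} = 20.58 kN and R_A = 0 − 20.58 = -20.58 kN.
Span BC, ΣM about C: R_B^{BC}·10.75 = 572.2 + 107, so R_B^{BC} = 63.18 kN and R_C = 79.8 − 63.18 = 16.62 kN.
R_B = 20.58 + 63.18 = 83.77 kN.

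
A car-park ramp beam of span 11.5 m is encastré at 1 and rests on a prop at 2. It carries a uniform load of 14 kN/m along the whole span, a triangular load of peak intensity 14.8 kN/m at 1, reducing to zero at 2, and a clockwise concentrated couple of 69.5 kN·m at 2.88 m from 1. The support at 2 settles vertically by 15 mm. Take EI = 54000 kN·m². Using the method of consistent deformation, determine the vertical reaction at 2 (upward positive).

Release the roller at 2. Primary structure: cantilever fixed at 1.
Free-end deflection of the primary structure under the applied loading (downward +):
  UDL 14: wL⁴/(8EI) = 30608/EI
  triangular load, peak 14.8 at the fixed end: w₀L⁴/(30EI) = 8628/EI
  clockwise couple 69.5 at a = 2.88: M₀a(2L − a)/(2EI) = 2014/EI
  δ_0 = 41250/EI
Flexibility coefficient — unit upward force at 2: δ_{22} = L³/(3EI) = 507/EI.
With EI = 54000 kN·m²: δ_0 = 0.76388 m and δ_{22} = 0.009388 m/kN.
Compatibility — the beam at 2 must follow the support down by 0.015 m: δ_0 − R_2·δ_{22} = 0.015, so R_2 = (0.76388 − 0.015)/0.009388 = 79.77 kN.

R_2 = 79.77 kN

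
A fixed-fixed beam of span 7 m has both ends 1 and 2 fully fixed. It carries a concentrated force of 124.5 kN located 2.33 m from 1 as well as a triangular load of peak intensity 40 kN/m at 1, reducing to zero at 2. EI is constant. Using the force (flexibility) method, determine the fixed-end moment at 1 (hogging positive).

Release both end moments; the primary structure is a simply-supported span 12 with redundants M_1 and M_2.
On the primary (simply-supported) span, the end slopes from the loading are:
  at 1: point load 124.5 at a = 2.33: Pab(L + b)/(6LEI) = 376.4/EI
  at 2: point load 124.5 at a = 2.33: Pab(L + a)/(6LEI) = 300.9/EI
  at 1: triangular load, peak 40: w₀L³/(45EI) = 304.9/EI
  at 2: triangular load, peak 40: 7w₀L³/(360EI) = 266.8/EI
  θ_10 = 681.3/EI,  θ_20 = 567.7/EI
Flexibility coefficients: a unit moment at one end gives L/(3EI) there and L/(6EI) at the far end, so f₁₁ = f₂₂ = 2.333/EI and f₁₂ = f₂₁ = 1.167/EI.
Compatibility — zero rotation at each built-in end:
  2.333 M_1 + 1.167 M_2 = 681.3
  1.167 M_1 + 2.333 M_2 = 567.7
Solving the pair gives M_1 = 227.1 kN·m and M_2 = 129.8 kN·m (hogging).

M_1 = 227.1 kN·m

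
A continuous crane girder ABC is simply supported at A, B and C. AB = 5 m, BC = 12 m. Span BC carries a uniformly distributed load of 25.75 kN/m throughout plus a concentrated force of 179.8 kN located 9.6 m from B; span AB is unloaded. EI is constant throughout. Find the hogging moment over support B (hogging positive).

M_B = 473.4 kN·m

Insert a hinge at B; M_B is the redundant, and each span becomes simply supported.
Discontinuity in slope at B on the released structure — sum the simple-span end rotations:
  span BC: UDL 25.75: wL³/(24EI) = 1854/EI
  span BC: point load 179.8 at a = 9.6: Pab(L + b)/(6LEI) = 828.5/EI
  relative rotation θ_0 = (0 + 2683)/EI = 2683/EI
A unit hogging moment at B produces rotation L₁/(3EI) + L₂/(3EI) = 5.667/EI.
Compatibility: M_B·(L₁+L₂)/(3EI) = θ_0, giving M_B = 473.4 kN·m (hogging).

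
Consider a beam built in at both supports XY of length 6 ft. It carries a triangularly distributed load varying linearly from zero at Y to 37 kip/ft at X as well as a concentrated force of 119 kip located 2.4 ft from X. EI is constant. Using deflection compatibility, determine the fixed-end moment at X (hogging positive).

M_X = 169.4 kip·ft

Release both end moments; the primary structure is a simply-supported span XY with redundants M_X and M_Y.
Simple-span end rotations at X and Y under the given loads:
  at X: triangular load, peak 37: w₀L³/(45EI) = 177.6/EI
  at Y: triangular load, peak 37: 7w₀L³/(360EI) = 155.4/EI
  at X: point load 119 at a = 2.4: Pab(L + b)/(6LEI) = 274.2/EI
  at Y: point load 119 at a = 2.4: Pab(L + a)/(6LEI) = 239.9/EI
  θ_X0 = 451.8/EI,  θ_Y0 = 395.3/EI
Flexibility coefficients: a unit moment at one end gives L/(3EI) there and L/(6EI) at the far end, so f₁₁ = f₂₂ = 2/EI and f₁₂ = f₂₁ = 1/EI.
Compatibility — zero rotation at each built-in end:
  2 M_X + 1 M_Y = 451.8
  1 M_X + 2 M_Y = 395.3
Solving the pair gives M_X = 169.4 kip·ft and M_Y = 112.9 kip·ft (hogging).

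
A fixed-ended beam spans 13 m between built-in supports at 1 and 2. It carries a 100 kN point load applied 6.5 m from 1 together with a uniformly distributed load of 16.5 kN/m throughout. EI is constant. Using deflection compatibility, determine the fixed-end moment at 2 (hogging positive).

M_2 = 394.9 kN·m

Release both end moments; the primary structure is a simply-supported span 12 with redundants M_1 and M_2.
Simple-span end rotations at 1 and 2 under the given loads:
  at 1: point load 100 at a = 6.5: Pab(L + b)/(6LEI) = 1056/EI
  at 2: point load 100 at a = 6.5: Pab(L + a)/(6LEI) = 1056/EI
  at 1: UDL 16.5: wL³/(24EI) = 1510/EI
  at 2: UDL 16.5: wL³/(24EI) = 1510/EI
  θ_10 = 2567/EI,  θ_20 = 2567/EI
Flexibility coefficients: a unit moment at one end gives L/(3EI) there and L/(6EI) at the far end, so f₁₁ = f₂₂ = 4.333/EI and f₁₂ = f₂₁ = 2.167/EI.
Compatibility — zero rotation at each built-in end:
  4.333 M_1 + 2.167 M_2 = 2567
  2.167 M_1 + 4.333 M_2 = 2567
Solving the pair gives M_1 = 394.9 kN·m and M_2 = 394.9 kN·m (hogging).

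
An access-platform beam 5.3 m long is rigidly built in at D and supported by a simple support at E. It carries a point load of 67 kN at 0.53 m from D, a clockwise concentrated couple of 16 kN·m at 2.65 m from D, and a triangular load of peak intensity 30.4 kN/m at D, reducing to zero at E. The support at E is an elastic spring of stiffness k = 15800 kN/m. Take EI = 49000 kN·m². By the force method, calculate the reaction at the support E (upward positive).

R_E = 19.28 kN

Remove the prop at E; the released (primary) structure is a cantilever built in at D.
Deflection at E on the released cantilever, summing each load's contribution:
  point load 67 at a = 0.53: Pa²(3L − a)/(6EI) = 48.21/EI
  clockwise couple 16 at a = 2.65: M₀a(2L − a)/(2EI) = 168.5/EI
  triangular load, peak 30.4 at the fixed end: w₀L⁴/(30EI) = 799.6/EI
  δ_0 = 1016/EI
Flexibility coefficient — unit upward force at E: δ_{EE} = L³/(3EI) = 49.63/EI.
With EI = 49000 kN·m²: δ_0 = 0.020741 m and δ_{EE} = 0.001013 m/kN.
Compatibility — the spring shortens by R_E/k under the reaction it provides: δ_0 − R_E·δ_{EE} = R_E/k. With 1/k = 0.000063 m/kN, R_E = δ_0 / (δ_{EE} + 1/k) = 0.020741 / (0.001013 + 0.000063) = 19.28 kN.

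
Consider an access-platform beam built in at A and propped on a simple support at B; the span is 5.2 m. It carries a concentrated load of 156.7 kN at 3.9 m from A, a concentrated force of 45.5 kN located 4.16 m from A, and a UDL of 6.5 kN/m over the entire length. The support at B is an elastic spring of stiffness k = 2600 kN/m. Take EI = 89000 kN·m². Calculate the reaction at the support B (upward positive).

Release the roller at B. Primary structure: cantilever fixed at A.
Deflection at B on the released cantilever, summing each load's contribution:
  point load 156.7 at a = 3.9: Pa²(3L − a)/(6EI) = 4648/EI
  point load 45.5 at a = 4.16: Pa²(3L − a)/(6EI) = 1501/EI
  UDL 6.5: wL⁴/(8EI) = 594.1/EI
  δ_0 = 6743/EI
Flexibility coefficient — unit upward force at B: δ_{BB} = L³/(3EI) = 46.87/EI.
With EI = 89000 kN·m²: δ_0 = 0.075764 m and δ_{BB} = 0.000527 m/kN.
Compatibility — the spring shortens by R_B/k under the reaction it provides: δ_0 − R_B·δ_{BB} = R_B/k. With 1/k = 0.000385 m/kN, R_B = δ_0 / (δ_{BB} + 1/k) = 0.075764 / (0.000527 + 0.000385) = 83.14 kN.

R_B = 83.14 kN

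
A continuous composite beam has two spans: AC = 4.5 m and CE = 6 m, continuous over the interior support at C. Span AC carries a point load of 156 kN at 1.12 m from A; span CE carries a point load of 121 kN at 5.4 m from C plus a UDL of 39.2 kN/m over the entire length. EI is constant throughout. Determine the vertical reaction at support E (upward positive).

Insert a hinge at C; M_C is the redundant, and each span becomes simply supported.
Discontinuity in slope at C on the released structure — sum the simple-span end rotations:
  span AC: point load 156 at a = 1.12: Pab(L + a)/(6LEI) = 122.9/EI
  span CE: point load 121 at a = 5.4: Pab(L + b)/(6LEI) = 71.87/EI
  span CE: UDL 39.2: wL³/(24EI) = 352.8/EI
  relative rotation θ_0 = (122.9 + 424.7)/EI = 547.6/EI
A unit hogging moment at C produces rotation L₁/(3EI) + L₂/(3EI) = 3.5/EI.
Slope continuity at C: θ_0 = M_C·3.5/EI, so M_C = 547.6/3.5 = 156.5 kN·m (hogging).
Span CE, ΣM about E: R_C^{CE}·6 = 778.2 + 156.5, so R_C^{CE} = 155.8 kN and R_E = 356.2 − 155.8 = 200.4 kN.

R_E = 200.4 kN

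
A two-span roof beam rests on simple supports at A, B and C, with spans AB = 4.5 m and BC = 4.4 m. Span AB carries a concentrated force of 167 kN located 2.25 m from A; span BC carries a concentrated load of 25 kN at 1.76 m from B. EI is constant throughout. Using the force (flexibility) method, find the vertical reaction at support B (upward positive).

R_B = 135.2 kN

Take M_B as the redundant. Released structure: two simple spans AB and BC with a hinge at B.
Discontinuity in slope at B on the released structure — sum the simple-span end rotations:
  span AB: point load 167 at a = 2.25: Pab(L + a)/(6LEI) = 211.4/EI
  span BC: point load 25 at a = 1.76: Pab(L + b)/(6LEI) = 30.98/EI
  relative rotation θ_0 = (211.4 + 30.98)/EI = 242.3/EI
A unit hogging moment at B produces rotation L₁/(3EI) + L₂/(3EI) = 2.967/EI.
Compatibility: M_B·(L₁+L₂)/(3EI) = θ_0, giving M_B = 81.69 kN·m (hogging).
Span AB, ΣM about A with M_B applied at B: R_B^{AB}·4.5 = 375.8 + 81.69, so R_B^{AB} = 101.7 kN and R_A = 167 − 101.7 = 65.35 kN.
Span BC, ΣM about C: R_B^{BC}·4.4 = 66 + 81.69, so R_B^{BC} = 33.57 kN and R_C = 25 − 33.57 = -8.565 kN.
R_B = 101.7 + 33.57 = 135.2 kN.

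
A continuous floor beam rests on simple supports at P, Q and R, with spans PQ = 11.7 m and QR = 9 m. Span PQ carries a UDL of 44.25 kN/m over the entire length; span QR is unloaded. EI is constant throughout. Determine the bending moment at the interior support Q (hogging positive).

Release continuity at Q by inserting a hinge; the redundant is the internal moment M_Q. The primary structure is two simply-supported spans PQ and QR.
Discontinuity in slope at Q on the released structure — sum the simple-span end rotations:
  span PQ: UDL 44.25: wL³/(24EI) = 2953/EI
  relative rotation θ_0 = (2953 + 0)/EI = 2953/EI
A unit hogging moment at Q produces rotation L₁/(3EI) + L₂/(3EI) = 6.9/EI.
Compatibility: M_Q·(L₁+L₂)/(3EI) = θ_0, giving M_Q = 428 kN·m (hogging).

M_Q = 428 kN·m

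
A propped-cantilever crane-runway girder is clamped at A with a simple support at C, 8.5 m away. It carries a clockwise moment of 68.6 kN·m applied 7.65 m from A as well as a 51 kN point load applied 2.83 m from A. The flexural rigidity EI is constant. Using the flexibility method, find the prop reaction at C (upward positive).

R_C = 19.52 kN

Remove the prop at C; the released (primary) structure is a cantilever built in at A.
Primary-structure tip deflection at C by superposition:
  clockwise couple 68.6 at a = 7.65: M₀a(2L − a)/(2EI) = 2453/EI
  point load 51 at a = 2.83: Pa²(3L − a)/(6EI) = 1543/EI
  δ_0 = 3997/EI
Flexibility coefficient — unit upward force at C: δ_{CC} = L³/(3EI) = 204.7/EI.
Compatibility at C: δ_0 − R_C·δ_{CC} = 0, so R_C = 3997/204.7 = 19.52 kN.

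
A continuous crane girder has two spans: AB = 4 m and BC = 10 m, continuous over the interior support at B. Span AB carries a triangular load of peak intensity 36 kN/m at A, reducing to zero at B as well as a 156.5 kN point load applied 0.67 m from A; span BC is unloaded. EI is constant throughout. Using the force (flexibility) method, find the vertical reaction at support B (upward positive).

Take M_B as the redundant. Released structure: two simple spans AB and BC with a hinge at B.
Rotations at B on the released spans (each span's end-slope, ×1/EI):
  span AB: triangular load, peak 36: 7w₀L³/(360EI) = 44.8/EI
  span AB: point load 156.5 at a = 0.67: Pab(L + a)/(6LEI) = 67.94/EI
  relative rotation θ_0 = (112.7 + 0)/EI = 112.7/EI
A unit hogging moment at B produces rotation L₁/(3EI) + L₂/(3EI) = 4.667/EI.
Compatibility: M_B·(L₁+L₂)/(3EI) = θ_0, giving M_B = 24.16 kN·m (hogging).
Span AB, ΣM about A with M_B applied at B: R_B^{AB}·4 = 200.9 + 24.16, so R_B^{AB} = 56.25 kN and R_A = 228.5 − 56.25 = 172.2 kN.
Span BC, ΣM about C: R_B^{BC}·10 = 0 + 24.16, so R_B^{BC} = 2.416 kN and R_C = 0 − 2.416 = -2.416 kN.
R_B = 56.25 + 2.416 = 58.67 kN.

R_B = 58.67 kN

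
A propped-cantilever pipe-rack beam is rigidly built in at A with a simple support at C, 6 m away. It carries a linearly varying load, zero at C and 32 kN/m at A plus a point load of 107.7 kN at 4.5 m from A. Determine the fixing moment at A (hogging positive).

M_A = 152.5 kN·m

Take the reaction at C as the redundant and release it; the primary structure is a cantilever fixed at A.
Deflection at C on the released cantilever, summing each load's contribution:
  triangular load, peak 32 at the fixed end: w₀L⁴/(30EI) = 1382/EI
  point load 107.7 at a = 4.5: Pa²(3L − a)/(6EI) = 4907/EI
  δ_0 = 6289/EI
Flexibility coefficient — unit upward force at C: δ_{CC} = L³/(3EI) = 72/EI.
The prop prevents deflection at C: R_C = δ_0/δ_{CC} = 6289/72 = 87.35 kN.
Moment equilibrium about A: M_A = Σ(load moments about A) − R_C·L = 676.6 − 87.35×6 = 152.5 kN·m.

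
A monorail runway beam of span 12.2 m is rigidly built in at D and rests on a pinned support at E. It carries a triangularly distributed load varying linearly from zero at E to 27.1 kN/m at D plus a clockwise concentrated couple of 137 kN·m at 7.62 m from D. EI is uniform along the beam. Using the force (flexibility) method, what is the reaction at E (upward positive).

R_E = 47.53 kN

Release the roller at E. Primary structure: cantilever fixed at D.
Downward deflection at the released point E due to the loads:
  triangular load, peak 27.1 at the fixed end: w₀L⁴/(30EI) = 20012/EI
  clockwise couple 137 at a = 7.62: M₀a(2L − a)/(2EI) = 8759/EI
  δ_0 = 28771/EI
Flexibility coefficient — unit upward force at E: δ_{EE} = L³/(3EI) = 605.3/EI.
Compatibility at E: δ_0 − R_E·δ_{EE} = 0, so R_E = 28771/605.3 = 47.53 kN.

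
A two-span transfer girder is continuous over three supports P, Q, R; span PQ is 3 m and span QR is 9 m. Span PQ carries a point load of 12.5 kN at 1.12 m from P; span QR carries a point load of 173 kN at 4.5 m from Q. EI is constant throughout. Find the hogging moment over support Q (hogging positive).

M_Q = 220.5 kN·m

Release continuity at Q by inserting a hinge; the redundant is the internal moment M_Q. The primary structure is two simply-supported spans PQ and QR.
Rotations at Q on the released spans (each span's end-slope, ×1/EI):
  span PQ: point load 12.5 at a = 1.12: Pab(L + a)/(6LEI) = 6.024/EI
  span QR: point load 173 at a = 4.5: Pab(L + b)/(6LEI) = 875.8/EI
  relative rotation θ_0 = (6.024 + 875.8)/EI = 881.8/EI
A unit hogging moment at Q produces rotation L₁/(3EI) + L₂/(3EI) = 4/EI.
Slope continuity at Q: θ_0 = M_Q·4/EI, so M_Q = 881.8/4 = 220.5 kN·m (hogging).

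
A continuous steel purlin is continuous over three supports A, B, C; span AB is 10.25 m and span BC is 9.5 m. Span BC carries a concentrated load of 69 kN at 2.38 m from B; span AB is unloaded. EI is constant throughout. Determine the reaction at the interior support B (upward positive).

R_B = 62.22 kN

Release continuity at B by inserting a hinge; the redundant is the internal moment M_B. The primary structure is two simply-supported spans AB and BC.
Discontinuity in slope at B on the released structure — sum the simple-span end rotations:
  span BC: point load 69 at a = 2.38: Pab(L + b)/(6LEI) = 340.9/EI
  relative rotation θ_0 = (0 + 340.9)/EI = 340.9/EI
A unit hogging moment at B produces rotation L₁/(3EI) + L₂/(3EI) = 6.583/EI.
Slope continuity at B: θ_0 = M_B·6.583/EI, so M_B = 340.9/6.583 = 51.79 kN·m (hogging).
Span AB, ΣM about A with M_B applied at B: R_B^{AB}·10.25 = 0 + 51.79, so R_B^{AB} = 5.052 kN and R_A = 0 − 5.052 = -5.052 kN.
Span BC, ΣM about C: R_B^{BC}·9.5 = 491.3 + 51.79, so R_B^{BC} = 57.16 kN and R_C = 69 − 57.16 = 11.84 kN.
R_B = 5.052 + 57.16 = 62.22 kN.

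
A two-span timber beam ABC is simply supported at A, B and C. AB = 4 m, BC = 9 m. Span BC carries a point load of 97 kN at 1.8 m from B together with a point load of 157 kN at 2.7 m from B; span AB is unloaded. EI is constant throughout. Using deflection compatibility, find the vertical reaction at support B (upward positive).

R_B = 282 kN

Release continuity at B by inserting a hinge; the redundant is the internal moment M_B. The primary structure is two simply-supported spans AB and BC.
Discontinuity in slope at B on the released structure — sum the simple-span end rotations:
  span BC: point load 97 at a = 1.8: Pab(L + b)/(6LEI) = 377.1/EI
  span BC: point load 157 at a = 2.7: Pab(L + b)/(6LEI) = 756.7/EI
  relative rotation θ_0 = (0 + 1134)/EI = 1134/EI
A unit hogging moment at B produces rotation L₁/(3EI) + L₂/(3EI) = 4.333/EI.
Compatibility: M_B·(L₁+L₂)/(3EI) = θ_0, giving M_B = 261.6 kN·m (hogging).
Span AB, ΣM about A with M_B applied at B: R_B^{AB}·4 = 0 + 261.6, so R_B^{AB} = 65.41 kN and R_A = 0 − 65.41 = -65.41 kN.
Span BC, ΣM about C: R_B^{BC}·9 = 1688 + 261.6, so R_B^{BC} = 216.6 kN and R_C = 254 − 216.6 = 37.43 kN.
R_B = 65.41 + 216.6 = 282 kN.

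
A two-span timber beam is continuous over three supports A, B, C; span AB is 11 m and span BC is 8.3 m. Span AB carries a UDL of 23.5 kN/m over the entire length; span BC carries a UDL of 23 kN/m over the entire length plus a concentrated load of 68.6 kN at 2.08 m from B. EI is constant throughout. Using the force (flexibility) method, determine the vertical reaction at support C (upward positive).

Release continuity at B by inserting a hinge; the redundant is the internal moment M_B. The primary structure is two simply-supported spans AB and BC.
End slopes at the hinge B, treating each span as simply supported:
  span AB: UDL 23.5: wL³/(24EI) = 1303/EI
  span BC: UDL 23: wL³/(24EI) = 548/EI
  span BC: point load 68.6 at a = 2.08: Pab(L + b)/(6LEI) = 258.8/EI
  relative rotation θ_0 = (1303 + 806.7)/EI = 2110/EI
A unit hogging moment at B produces rotation L₁/(3EI) + L₂/(3EI) = 6.433/EI.
Compatibility: M_B·(L₁+L₂)/(3EI) = θ_0, giving M_B = 328 kN·m (hogging).
Span BC, ΣM about C: R_B^{BC}·8.3 = 1219 + 328, so R_B^{BC} = 186.4 kN and R_C = 259.5 − 186.4 = 73.13 kN.

R_C = 73.13 kN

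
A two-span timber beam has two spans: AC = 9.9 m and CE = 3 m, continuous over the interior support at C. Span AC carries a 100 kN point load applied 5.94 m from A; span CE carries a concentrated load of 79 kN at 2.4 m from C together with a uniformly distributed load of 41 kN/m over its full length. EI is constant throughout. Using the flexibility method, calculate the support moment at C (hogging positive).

Release continuity at C by inserting a hinge; the redundant is the internal moment M_C. The primary structure is two simply-supported spans AC and CE.
Discontinuity in slope at C on the released structure — sum the simple-span end rotations:
  span AC: point load 100 at a = 5.94: Pab(L + a)/(6LEI) = 627.3/EI
  span CE: point load 79 at a = 2.4: Pab(L + b)/(6LEI) = 22.75/EI
  span CE: UDL 41: wL³/(24EI) = 46.12/EI
  relative rotation θ_0 = (627.3 + 68.88)/EI = 696.1/EI
A unit hogging moment at C produces rotation L₁/(3EI) + L₂/(3EI) = 4.3/EI.
Compatibility: M_C·(L₁+L₂)/(3EI) = θ_0, giving M_C = 161.9 kN·m (hogging).

M_C = 161.9 kN·m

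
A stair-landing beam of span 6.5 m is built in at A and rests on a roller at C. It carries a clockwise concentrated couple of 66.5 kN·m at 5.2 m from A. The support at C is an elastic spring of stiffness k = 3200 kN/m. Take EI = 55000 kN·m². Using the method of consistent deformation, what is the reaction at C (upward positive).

R_C = 12.4 kN

Choose R_C as the redundant. The primary structure is the cantilever fixed at A.
Free-end deflection of the primary structure under the applied loading (downward +):
  clockwise couple 66.5 at a = 5.2: M₀a(2L − a)/(2EI) = 1349/EI
Flexibility coefficient — unit upward force at C: δ_{CC} = L³/(3EI) = 91.54/EI.
With EI = 55000 kN·m²: δ_0 = 0.02452 m and δ_{CC} = 0.001664 m/kN.
Compatibility — the spring shortens by R_C/k under the reaction it provides: δ_0 − R_C·δ_{CC} = R_C/k. With 1/k = 0.000313 m/kN, R_C = δ_0 / (δ_{CC} + 1/k) = 0.02452 / (0.001664 + 0.000313) = 12.4 kN.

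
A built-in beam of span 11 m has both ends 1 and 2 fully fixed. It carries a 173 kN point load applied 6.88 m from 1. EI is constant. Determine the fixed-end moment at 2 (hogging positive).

M_2 = 278.8 kN·m

Release both end moments; the primary structure is a simply-supported span 12 with redundants M_1 and M_2.
End rotations of the released simple span under the applied load (×1/EI):
  at 1: point load 173 at a = 6.88: Pab(L + b)/(6LEI) = 1123/EI
  at 2: point load 173 at a = 6.88: Pab(L + a)/(6LEI) = 1328/EI
  θ_10 = 1123/EI,  θ_20 = 1328/EI
Flexibility coefficients: a unit moment at one end gives L/(3EI) there and L/(6EI) at the far end, so f₁₁ = f₂₂ = 3.667/EI and f₁₂ = f₂₁ = 1.833/EI.
Compatibility — zero rotation at each built-in end:
  3.667 M_1 + 1.833 M_2 = 1123
  1.833 M_1 + 3.667 M_2 = 1328
Solving the pair gives M_1 = 167 kN·m and M_2 = 278.8 kN·m (hogging).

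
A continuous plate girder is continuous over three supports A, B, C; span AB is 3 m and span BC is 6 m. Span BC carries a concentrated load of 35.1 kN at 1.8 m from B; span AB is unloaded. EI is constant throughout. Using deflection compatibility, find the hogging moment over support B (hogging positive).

M_B = 25.06 kN·m

Take M_B as the redundant. Released structure: two simple spans AB and BC with a hinge at B.
Rotations at B on the released spans (each span's end-slope, ×1/EI):
  span BC: point load 35.1 at a = 1.8: Pab(L + b)/(6LEI) = 75.18/EI
  relative rotation θ_0 = (0 + 75.18)/EI = 75.18/EI
A unit hogging moment at B produces rotation L₁/(3EI) + L₂/(3EI) = 3/EI.
Compatibility: M_B·(L₁+L₂)/(3EI) = θ_0, giving M_B = 25.06 kN·m (hogging).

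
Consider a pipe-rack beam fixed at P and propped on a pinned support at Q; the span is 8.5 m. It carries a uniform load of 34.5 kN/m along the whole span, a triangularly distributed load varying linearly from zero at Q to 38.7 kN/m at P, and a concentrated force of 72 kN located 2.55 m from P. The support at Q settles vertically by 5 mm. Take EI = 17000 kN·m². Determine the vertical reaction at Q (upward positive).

R_Q = 151.2 kN

Take the reaction at Q as the redundant and release it; the primary structure is a cantilever fixed at P.
Primary-structure tip deflection at Q by superposition:
  UDL 34.5: wL⁴/(8EI) = 22512/EI
  triangular load, peak 38.7 at the fixed end: w₀L⁴/(30EI) = 6734/EI
  point load 72 at a = 2.55: Pa²(3L − a)/(6EI) = 1791/EI
  δ_0 = 31036/EI
Flexibility coefficient — unit upward force at Q: δ_{QQ} = L³/(3EI) = 204.7/EI.
With EI = 17000 kN·m²: δ_0 = 1.8257 m and δ_{QQ} = 0.012042 m/kN.
Compatibility — the beam at Q must follow the support down by 0.005 m: δ_0 − R_Q·δ_{QQ} = 0.005, so R_Q = (1.8257 − 0.005)/0.012042 = 151.2 kN.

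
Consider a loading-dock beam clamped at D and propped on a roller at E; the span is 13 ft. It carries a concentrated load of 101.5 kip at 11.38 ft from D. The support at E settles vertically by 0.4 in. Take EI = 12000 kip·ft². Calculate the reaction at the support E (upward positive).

Release the roller at E. Primary structure: cantilever fixed at D.
Deflection at E on the released cantilever, summing each load's contribution:
  point load 101.5 at a = 11.38: Pa²(3L − a)/(6EI) = 60509/EI
Tip deflection under a unit load at E: L³/(3EI) = 732.3/EI.
With EI = 12000 kip·ft²: δ_0 = 5.0425 ft and δ_{EE} = 0.061028 ft/kip.
Compatibility — the beam at E must follow the support down by 0.03333 ft: δ_0 − R_E·δ_{EE} = 0.03333, so R_E = (5.0425 − 0.03333)/0.061028 = 82.08 kip.

R_E = 82.08 kip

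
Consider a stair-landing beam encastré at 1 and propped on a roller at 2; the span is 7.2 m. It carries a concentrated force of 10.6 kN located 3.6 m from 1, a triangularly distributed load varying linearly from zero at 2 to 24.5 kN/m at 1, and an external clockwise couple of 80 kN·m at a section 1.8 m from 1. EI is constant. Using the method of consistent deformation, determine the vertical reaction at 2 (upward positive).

Choose R_2 as the redundant. The primary structure is the cantilever fixed at 1.
Deflection at 2 on the released cantilever, summing each load's contribution:
  point load 10.6 at a = 3.6: Pa²(3L − a)/(6EI) = 412.1/EI
  triangular load, peak 24.5 at the fixed end: w₀L⁴/(30EI) = 2195/EI
  clockwise couple 80 at a = 1.8: M₀a(2L − a)/(2EI) = 907.2/EI
  δ_0 = 3514/EI
Flexibility coefficient — unit upward force at 2: δ_{22} = L³/(3EI) = 124.4/EI.
Compatibility at 2: δ_0 − R_2·δ_{22} = 0, so R_2 = 3514/124.4 = 28.24 kN.

R_2 = 28.24 kN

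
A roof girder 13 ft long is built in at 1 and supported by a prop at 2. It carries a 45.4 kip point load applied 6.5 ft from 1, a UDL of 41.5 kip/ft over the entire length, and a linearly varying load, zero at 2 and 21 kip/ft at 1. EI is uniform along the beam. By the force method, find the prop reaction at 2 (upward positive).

Release the roller at 2. Primary structure: cantilever fixed at 1.
Downward deflection at the released point 2 due to the loads:
  point load 45.4 at a = 6.5: Pa²(3L − a)/(6EI) = 10390/EI
  UDL 41.5: wL⁴/(8EI) = 148160/EI
  triangular load, peak 21 at the fixed end: w₀L⁴/(30EI) = 19993/EI
  δ_0 = 178543/EI
Flexibility coefficient — unit upward force at 2: δ_{22} = L³/(3EI) = 732.3/EI.
The prop prevents deflection at 2: R_2 = δ_0/δ_{22} = 178543/732.3 = 243.8 kip.

R_2 = 243.8 kip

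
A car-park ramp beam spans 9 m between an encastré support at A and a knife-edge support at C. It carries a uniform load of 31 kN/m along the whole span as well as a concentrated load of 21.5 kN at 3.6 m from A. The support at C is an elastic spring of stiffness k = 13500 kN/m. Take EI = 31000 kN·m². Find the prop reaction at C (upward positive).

Choose R_C as the redundant. The primary structure is the cantilever fixed at A.
Downward deflection at the released point C due to the loads:
  UDL 31: wL⁴/(8EI) = 25424/EI
  point load 21.5 at a = 3.6: Pa²(3L − a)/(6EI) = 1087/EI
  δ_0 = 26511/EI
Flexibility coefficient — unit upward force at C: δ_{CC} = L³/(3EI) = 243/EI.
With EI = 31000 kN·m²: δ_0 = 0.85518 m and δ_{CC} = 0.007839 m/kN.
Compatibility — the spring shortens by R_C/k under the reaction it provides: δ_0 − R_C·δ_{CC} = R_C/k. With 1/k = 0.000074 m/kN, R_C = δ_0 / (δ_{CC} + 1/k) = 0.85518 / (0.007839 + 0.000074) = 108.1 kN.

R_C = 108.1 kN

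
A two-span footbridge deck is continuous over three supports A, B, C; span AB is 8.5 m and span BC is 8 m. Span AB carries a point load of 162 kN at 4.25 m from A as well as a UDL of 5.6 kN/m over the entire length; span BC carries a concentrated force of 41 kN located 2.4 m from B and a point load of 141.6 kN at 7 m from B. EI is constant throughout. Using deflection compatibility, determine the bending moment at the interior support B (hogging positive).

M_B = 221.2 kN·m

Release continuity at B by inserting a hinge; the redundant is the internal moment M_B. The primary structure is two simply-supported spans AB and BC.
Discontinuity in slope at B on the released structure — sum the simple-span end rotations:
  span AB: point load 162 at a = 4.25: Pab(L + a)/(6LEI) = 731.5/EI
  span AB: UDL 5.6: wL³/(24EI) = 143.3/EI
  span BC: point load 41 at a = 2.4: Pab(L + b)/(6LEI) = 156.1/EI
  span BC: point load 141.6 at a = 7: Pab(L + b)/(6LEI) = 185.8/EI
  relative rotation θ_0 = (874.8 + 342)/EI = 1217/EI
A unit hogging moment at B produces rotation L₁/(3EI) + L₂/(3EI) = 5.5/EI.
Compatibility: M_B·(L₁+L₂)/(3EI) = θ_0, giving M_B = 221.2 kN·m (hogging).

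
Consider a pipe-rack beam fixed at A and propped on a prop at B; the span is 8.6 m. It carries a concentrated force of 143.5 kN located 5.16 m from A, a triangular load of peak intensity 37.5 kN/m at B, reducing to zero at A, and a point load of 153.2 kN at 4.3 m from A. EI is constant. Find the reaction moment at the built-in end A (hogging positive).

M_A = 616.2 kN·m

Choose R_B as the redundant. The primary structure is the cantilever fixed at A.
Primary-structure tip deflection at B by superposition:
  point load 143.5 at a = 5.16: Pa²(3L − a)/(6EI) = 13143/EI
  triangular load, peak 37.5 at the free end: 11w₀L⁴/(120EI) = 18803/EI
  point load 153.2 at a = 4.3: Pa²(3L − a)/(6EI) = 10150/EI
  δ_0 = 42097/EI
Tip deflection under a unit load at B: L³/(3EI) = 212/EI.
The prop prevents deflection at B: R_B = δ_0/δ_{BB} = 42097/212 = 198.6 kN.
Moment equilibrium about A: M_A = Σ(load moments about A) − R_B·L = 2324 − 198.6×8.6 = 616.2 kN·m.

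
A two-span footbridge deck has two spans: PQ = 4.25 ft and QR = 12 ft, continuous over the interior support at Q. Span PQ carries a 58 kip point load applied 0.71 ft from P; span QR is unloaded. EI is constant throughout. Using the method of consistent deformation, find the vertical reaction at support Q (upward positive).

Take M_Q as the redundant. Released structure: two simple spans PQ and QR with a hinge at Q.
Rotations at Q on the released spans (each span's end-slope, ×1/EI):
  span PQ: point load 58 at a = 0.71: Pab(L + a)/(6LEI) = 28.36/EI
  relative rotation θ_0 = (28.36 + 0)/EI = 28.36/EI
A unit hogging moment at Q produces rotation L₁/(3EI) + L₂/(3EI) = 5.417/EI.
Compatibility: M_Q·(L₁+L₂)/(3EI) = θ_0, giving M_Q = 5.235 kip·ft (hogging).
Span PQ, ΣM about P with M_Q applied at Q: R_Q^{PQ}·4.25 = 41.18 + 5.235, so R_Q^{PQ} = 10.92 kip and R_P = 58 − 10.92 = 47.08 kip.
Span QR, ΣM about R: R_Q^{QR}·12 = 0 + 5.235, so R_Q^{QR} = 0.4362 kip and R_R = 0 − 0.4362 = -0.4362 kip.
R_Q = 10.92 + 0.4362 = 11.36 kip.

R_Q = 11.36 kip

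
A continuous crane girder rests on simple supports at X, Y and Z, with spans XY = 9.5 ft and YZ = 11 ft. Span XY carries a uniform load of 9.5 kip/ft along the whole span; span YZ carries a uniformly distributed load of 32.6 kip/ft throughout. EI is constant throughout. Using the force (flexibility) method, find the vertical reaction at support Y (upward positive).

R_Y = 286.1 kip

Release continuity at Y by inserting a hinge; the redundant is the internal moment M_Y. The primary structure is two simply-supported spans XY and YZ.
Discontinuity in slope at Y on the released structure — sum the simple-span end rotations:
  span XY: UDL 9.5: wL³/(24EI) = 339.4/EI
  span YZ: UDL 32.6: wL³/(24EI) = 1808/EI
  relative rotation θ_0 = (339.4 + 1808)/EI = 2147/EI
A unit hogging moment at Y produces rotation L₁/(3EI) + L₂/(3EI) = 6.833/EI.
Slope continuity at Y: θ_0 = M_Y·6.833/EI, so M_Y = 2147/6.833 = 314.2 kip·ft (hogging).
Span XY, ΣM about X with M_Y applied at Y: R_Y^{XY}·9.5 = 428.7 + 314.2, so R_Y^{XY} = 78.2 kip and R_X = 90.25 − 78.2 = 12.05 kip.
Span YZ, ΣM about Z: R_Y^{YZ}·11 = 1972 + 314.2, so R_Y^{YZ} = 207.9 kip and R_Z = 358.6 − 207.9 = 150.7 kip.
R_Y = 78.2 + 207.9 = 286.1 kip.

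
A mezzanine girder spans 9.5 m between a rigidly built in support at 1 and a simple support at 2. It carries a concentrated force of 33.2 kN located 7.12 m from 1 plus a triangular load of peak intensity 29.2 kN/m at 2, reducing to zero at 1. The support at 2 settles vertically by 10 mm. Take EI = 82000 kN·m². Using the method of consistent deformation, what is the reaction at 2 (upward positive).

Release the roller at 2. Primary structure: cantilever fixed at 1.
Downward deflection at the released point 2 due to the loads:
  point load 33.2 at a = 7.12: Pa²(3L − a)/(6EI) = 5997/EI
  triangular load, peak 29.2 at the free end: 11w₀L⁴/(120EI) = 21802/EI
  δ_0 = 27799/EI
Flexibility coefficient — unit upward force at 2: δ_{22} = L³/(3EI) = 285.8/EI.
With EI = 82000 kN·m²: δ_0 = 0.33901 m and δ_{22} = 0.003485 m/kN.
Compatibility — the beam at 2 must follow the support down by 0.01 m: δ_0 − R_2·δ_{22} = 0.01, so R_2 = (0.33901 − 0.01)/0.003485 = 94.4 kN.

R_2 = 94.4 kN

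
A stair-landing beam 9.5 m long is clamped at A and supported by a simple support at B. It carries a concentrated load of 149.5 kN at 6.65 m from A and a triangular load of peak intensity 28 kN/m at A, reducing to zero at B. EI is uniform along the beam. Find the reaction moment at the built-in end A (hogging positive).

Choose R_B as the redundant. The primary structure is the cantilever fixed at A.
Downward deflection at the released point B due to the loads:
  point load 149.5 at a = 6.65: Pa²(3L − a)/(6EI) = 24076/EI
  triangular load, peak 28 at the fixed end: w₀L⁴/(30EI) = 7602/EI
  δ_0 = 31678/EI
Flexibility coefficient — unit upward force at B: δ_{BB} = L³/(3EI) = 285.8/EI.
Compatibility at B: δ_0 − R_B·δ_{BB} = 0, so R_B = 31678/285.8 = 110.8 kN.
Moment equilibrium about A: M_A = Σ(load moments about A) − R_B·L = 1415 − 110.8×9.5 = 362.3 kN·m.

M_A = 362.3 kN·m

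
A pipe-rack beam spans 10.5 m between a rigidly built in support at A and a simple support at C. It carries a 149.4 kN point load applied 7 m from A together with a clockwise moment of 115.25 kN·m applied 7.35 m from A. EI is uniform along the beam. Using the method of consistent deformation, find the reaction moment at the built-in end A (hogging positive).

M_A = 190.3 kN·m

Release the roller at C. Primary structure: cantilever fixed at A.
Primary-structure tip deflection at C by superposition:
  point load 149.4 at a = 7: Pa²(3L − a)/(6EI) = 29892/EI
  clockwise couple 115.25 at a = 7.35: M₀a(2L − a)/(2EI) = 5781/EI
  δ_0 = 35674/EI
Tip deflection under a unit load at C: L³/(3EI) = 385.9/EI.
The prop prevents deflection at C: R_C = δ_0/δ_{CC} = 35674/385.9 = 92.45 kN.
Moment equilibrium about A: M_A = Σ(load moments about A) − R_C·L = 1161 − 92.45×10.5 = 190.3 kN·m.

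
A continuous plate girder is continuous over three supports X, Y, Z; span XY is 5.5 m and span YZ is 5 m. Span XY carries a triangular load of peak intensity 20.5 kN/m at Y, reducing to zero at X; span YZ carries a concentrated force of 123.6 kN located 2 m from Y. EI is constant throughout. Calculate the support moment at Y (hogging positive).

Release continuity at Y by inserting a hinge; the redundant is the internal moment M_Y. The primary structure is two simply-supported spans XY and YZ.
Discontinuity in slope at Y on the released structure — sum the simple-span end rotations:
  span XY: triangular load, peak 20.5: w₀L³/(45EI) = 75.79/EI
  span YZ: point load 123.6 at a = 2: Pab(L + b)/(6LEI) = 197.8/EI
  relative rotation θ_0 = (75.79 + 197.8)/EI = 273.6/EI
A unit hogging moment at Y produces rotation L₁/(3EI) + L₂/(3EI) = 3.5/EI.
Slope continuity at Y: θ_0 = M_Y·3.5/EI, so M_Y = 273.6/3.5 = 78.16 kN·m (hogging).

M_Y = 78.16 kN·m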